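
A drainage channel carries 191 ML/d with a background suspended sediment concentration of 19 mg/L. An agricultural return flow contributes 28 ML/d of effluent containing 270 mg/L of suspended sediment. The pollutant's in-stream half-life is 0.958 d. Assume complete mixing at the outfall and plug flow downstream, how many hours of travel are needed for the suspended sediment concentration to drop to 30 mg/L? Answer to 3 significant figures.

Mass balance: C = (191.0·19.00 + 28.00·270.0) / 219.0 = 11190/219.0 = 51.09 mg/L.
Half-life 0.958 d → k = ln 2 / 0.958 = 0.7235 d⁻¹.
51.09·exp(−k·t) = 30 → t = ln(51.09/30)/k = 63580 s = 17.66 h.

17.7 h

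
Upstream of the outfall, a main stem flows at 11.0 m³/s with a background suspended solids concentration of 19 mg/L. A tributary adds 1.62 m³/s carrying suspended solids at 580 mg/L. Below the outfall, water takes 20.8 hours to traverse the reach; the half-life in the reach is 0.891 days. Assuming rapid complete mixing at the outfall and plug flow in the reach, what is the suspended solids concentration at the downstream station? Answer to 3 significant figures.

After mixing, C = (11.00·19.00 + 1.620·580.0) / 12.62 = 1149/12.62 = 91.01 mg/L.
Half-life 0.891 d → k = ln 2 / 0.891 = 0.7779 d⁻¹.
First-order decay: C = 91.01·exp(−k·t) = 91.01·0.5096 = 46.38 mg/L.

46.4 mg/L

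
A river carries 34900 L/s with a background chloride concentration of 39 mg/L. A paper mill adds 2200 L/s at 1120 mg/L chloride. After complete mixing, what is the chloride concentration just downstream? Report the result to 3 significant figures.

103 mg/L

Flow-weighted average: C = (34900·39.00 + 2200·1120) / 37100 = 3825000/37100 = 103.1 mg/L.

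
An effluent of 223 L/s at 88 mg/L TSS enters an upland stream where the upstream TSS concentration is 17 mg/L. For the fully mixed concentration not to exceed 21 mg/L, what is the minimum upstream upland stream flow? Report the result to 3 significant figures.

3740 L/s

Set C_mix = 21: (Q·17.00 + 223.0·88.00) / (Q + 223.0) = 21
→ Q = 223.0·(88.00 − 21)/(21 − 17.00) = 3735 L/s.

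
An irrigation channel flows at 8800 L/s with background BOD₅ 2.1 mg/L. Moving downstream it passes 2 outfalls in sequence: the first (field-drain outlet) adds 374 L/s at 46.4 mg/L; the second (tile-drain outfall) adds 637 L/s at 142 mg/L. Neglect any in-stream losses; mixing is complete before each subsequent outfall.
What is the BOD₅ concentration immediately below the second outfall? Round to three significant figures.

12.9 mg/L

After outfall 1: Q = 8800 + 374.0 = 9174 L/s; C = (8800·2.100 + 374.0·46.40)/9174 = 3.906 mg/L.
After outfall 2: Q = 9174 + 637.0 = 9811 L/s; C = (9174·3.906 + 637.0·142.0)/9811 = 12.87 mg/L.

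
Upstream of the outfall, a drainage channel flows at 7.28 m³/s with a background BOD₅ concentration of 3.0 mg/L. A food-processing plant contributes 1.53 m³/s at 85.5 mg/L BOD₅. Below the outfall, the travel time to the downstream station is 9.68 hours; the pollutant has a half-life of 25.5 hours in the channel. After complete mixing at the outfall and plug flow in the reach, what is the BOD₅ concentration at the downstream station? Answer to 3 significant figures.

13.3 mg/L

Mixed concentration C = ΣQC/ΣQ = (7.280·3.000 + 1.530·85.50) / 8.810 = 152.7/8.810 = 17.33 mg/L.
Half-life 25.5 h → k = ln 2 / 25.5 = 0.02718 h⁻¹ = 0.6524 d⁻¹.
After decay, C = 17.33 × e^(−kt) = 17.33 × 0.7686 = 13.32 mg/L.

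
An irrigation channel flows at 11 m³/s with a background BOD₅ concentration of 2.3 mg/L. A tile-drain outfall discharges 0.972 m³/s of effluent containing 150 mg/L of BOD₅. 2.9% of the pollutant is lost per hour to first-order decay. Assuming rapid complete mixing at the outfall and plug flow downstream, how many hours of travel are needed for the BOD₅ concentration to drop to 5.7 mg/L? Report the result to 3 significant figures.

31.2 h

Conservation of mass: C = (11.00·2.300 + 0.9720·150.0) / 11.97 = 171.1/11.97 = 14.29 mg/L.
2.9%/h lost → k = −ln(1 − 0.029) = 0.02943 h⁻¹.
14.29·exp(−k·t) = 5.7 → t = ln(14.29/5.7)/k = 112400 s = 31.24 h.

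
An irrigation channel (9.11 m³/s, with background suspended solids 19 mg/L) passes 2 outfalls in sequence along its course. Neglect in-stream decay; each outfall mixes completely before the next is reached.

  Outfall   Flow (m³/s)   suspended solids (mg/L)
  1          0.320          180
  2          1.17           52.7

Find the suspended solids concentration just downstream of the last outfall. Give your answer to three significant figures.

Below outfall 1: Q → 9.430 m³/s, C = (9.110·19.00 + 0.3200·180.0)/9.430 = 24.46 mg/L.
Below outfall 2: Q → 10.60 m³/s, C = (9.430·24.46 + 1.170·52.70)/10.60 = 27.58 mg/L.

27.6 mg/L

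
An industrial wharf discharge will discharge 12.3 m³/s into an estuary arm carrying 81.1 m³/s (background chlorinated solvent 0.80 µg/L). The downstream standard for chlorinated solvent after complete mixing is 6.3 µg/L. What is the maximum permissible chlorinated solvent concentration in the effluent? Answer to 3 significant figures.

At the limit, (Qr·Cr + Qe·Cₑ)/(Qr + Qe) = 6.3:
Cₑ = (93.40·6.3 − 81.10·0.8000) / 12.30 = 42.56 µg/L.

42.6 µg/L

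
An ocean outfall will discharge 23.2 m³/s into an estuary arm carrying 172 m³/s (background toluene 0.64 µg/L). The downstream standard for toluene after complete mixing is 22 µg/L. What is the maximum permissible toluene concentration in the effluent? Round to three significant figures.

180 µg/L

At the limit, (Qr·Cr + Qe·Cₑ)/(Qr + Qe) = 22:
Cₑ = (195.2·22 − 172.0·0.6400) / 23.20 = 180.4 µg/L.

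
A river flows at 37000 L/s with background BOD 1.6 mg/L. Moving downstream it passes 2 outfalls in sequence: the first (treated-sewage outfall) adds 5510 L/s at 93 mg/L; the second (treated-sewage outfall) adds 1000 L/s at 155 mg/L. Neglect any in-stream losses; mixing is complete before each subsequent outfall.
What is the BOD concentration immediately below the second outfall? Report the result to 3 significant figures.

Below outfall 1: Q → 42510 L/s, C = (37000·1.600 + 5510·93.00)/42510 = 13.45 mg/L.
Below outfall 2: Q → 43510 L/s, C = (42510·13.45 + 1000·155.0)/43510 = 16.70 mg/L.

16.7 mg/L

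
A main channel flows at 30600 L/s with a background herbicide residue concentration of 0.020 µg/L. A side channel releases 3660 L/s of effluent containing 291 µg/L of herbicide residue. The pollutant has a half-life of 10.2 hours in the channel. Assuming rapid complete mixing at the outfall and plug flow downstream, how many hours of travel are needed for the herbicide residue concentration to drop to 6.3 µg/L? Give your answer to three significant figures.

23.5 h

Mass balance: C = (30600·0.02000 + 3660·291.0) / 34260 = 1066000/34260 = 31.11 µg/L.
Half-life 10.2 h → k = ln 2 / 10.2 = 0.06796 h⁻¹ = 1.631 d⁻¹.
31.11·exp(−k·t) = 6.3 → t = ln(31.11/6.3)/k = 84590 s = 23.50 h.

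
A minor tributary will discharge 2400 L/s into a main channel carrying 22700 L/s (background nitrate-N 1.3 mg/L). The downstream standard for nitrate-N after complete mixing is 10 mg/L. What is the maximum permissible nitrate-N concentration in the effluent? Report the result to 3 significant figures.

92.3 mg/L

At the limit, (Qr·Cr + Qe·Cₑ)/(Qr + Qe) = 10:
Cₑ = (25100·10 − 22700·1.300) / 2400 = 92.29 mg/L.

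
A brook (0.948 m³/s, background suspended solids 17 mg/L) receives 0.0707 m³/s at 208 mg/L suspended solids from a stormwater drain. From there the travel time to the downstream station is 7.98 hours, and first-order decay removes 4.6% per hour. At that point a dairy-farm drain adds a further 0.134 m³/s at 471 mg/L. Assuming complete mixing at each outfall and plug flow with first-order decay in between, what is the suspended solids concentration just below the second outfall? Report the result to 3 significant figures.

73.1 mg/L

Flow-weighted average: C = (0.9480·17.00 + 0.07070·208.0) / 1.019 = 30.82/1.019 = 30.26 mg/L; combined flow 1.019 m³/s.
4.6%/h lost → k = −ln(1 − 0.046) = 0.04709 h⁻¹.
Decay over the reach: 30.26·exp(−kt) = 30.26·0.6867 = 20.78 mg/L.
Second outfall: C = (1.019·20.78 + 0.1340·471.0)/1.153 = 73.12 mg/L.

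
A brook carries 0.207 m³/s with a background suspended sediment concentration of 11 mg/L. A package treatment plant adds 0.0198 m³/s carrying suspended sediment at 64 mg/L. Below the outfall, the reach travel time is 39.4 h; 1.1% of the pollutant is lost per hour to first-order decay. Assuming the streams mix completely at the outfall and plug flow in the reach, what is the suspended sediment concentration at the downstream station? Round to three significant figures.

Mass balance: C = (0.2070·11.00 + 0.01980·64.00) / 0.2268 = 3.544/0.2268 = 15.63 mg/L.
1.1%/h lost → k = −ln(1 − 0.011) = 0.01106 h⁻¹.
First-order decay: C = 15.63·exp(−k·t) = 15.63·0.6467 = 10.11 mg/L.

10.1 mg/L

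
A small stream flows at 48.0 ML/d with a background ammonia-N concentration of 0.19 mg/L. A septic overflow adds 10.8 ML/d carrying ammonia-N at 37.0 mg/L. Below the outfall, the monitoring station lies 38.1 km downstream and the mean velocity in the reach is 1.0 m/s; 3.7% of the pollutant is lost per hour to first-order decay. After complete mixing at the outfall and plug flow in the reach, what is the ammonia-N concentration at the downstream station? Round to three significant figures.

Conservation of mass: C = (48.00·0.1900 + 10.80·37.00) / 58.80 = 408.7/58.80 = 6.951 mg/L.
Travel time t = 38.1·1000 / 1.0 = 38100 s = 10.58 h.
3.7%/h lost → k = −ln(1 − 0.037) = 0.03770 h⁻¹.
After decay, C = 6.951 × e^(−kt) = 6.951 × 0.6710 = 4.664 mg/L.

4.66 mg/L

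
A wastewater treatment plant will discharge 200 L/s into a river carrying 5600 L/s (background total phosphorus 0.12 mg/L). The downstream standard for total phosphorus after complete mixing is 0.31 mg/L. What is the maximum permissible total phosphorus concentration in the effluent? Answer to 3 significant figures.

5.63 mg/L

At the limit, (Qr·Cr + Qe·Cₑ)/(Qr + Qe) = 0.31:
Cₑ = (5800·0.31 − 5600·0.1200) / 200.0 = 5.630 mg/L.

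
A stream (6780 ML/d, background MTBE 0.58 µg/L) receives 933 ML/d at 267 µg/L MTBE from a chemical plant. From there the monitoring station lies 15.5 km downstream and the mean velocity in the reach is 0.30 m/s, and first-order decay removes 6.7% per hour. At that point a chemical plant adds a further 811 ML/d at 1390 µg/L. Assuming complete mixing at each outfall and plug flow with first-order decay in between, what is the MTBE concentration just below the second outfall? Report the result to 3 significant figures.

After mixing, C = (6780·0.5800 + 933.0·267.0) / 7713 = 253000/7713 = 32.81 µg/L; combined flow 7713 ML/d.
Travel time t = 15.5·1000 / 0.30 = 51670 s = 14.35 h.
6.7%/h lost → k = −ln(1 − 0.067) = 0.06935 h⁻¹.
First-order decay: C = 32.81·exp(−k·t) = 32.81·0.3696 = 12.13 µg/L.
Second outfall: C = (7713·12.13 + 811.0·1390)/8524 = 143.2 µg/L.

143 µg/L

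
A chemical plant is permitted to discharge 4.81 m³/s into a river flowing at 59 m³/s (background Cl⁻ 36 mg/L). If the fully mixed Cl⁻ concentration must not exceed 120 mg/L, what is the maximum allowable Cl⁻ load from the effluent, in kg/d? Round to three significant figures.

Mass balance at the limit: 59.00·36.00 + 4.810·Cₑ = 63.81·120 → Cₑ = 1150 mg/L.
Load = 4.810 m³/s × 1150 g/m³ × 86 400 s/d = 478100 kg/d.

478000 kg/d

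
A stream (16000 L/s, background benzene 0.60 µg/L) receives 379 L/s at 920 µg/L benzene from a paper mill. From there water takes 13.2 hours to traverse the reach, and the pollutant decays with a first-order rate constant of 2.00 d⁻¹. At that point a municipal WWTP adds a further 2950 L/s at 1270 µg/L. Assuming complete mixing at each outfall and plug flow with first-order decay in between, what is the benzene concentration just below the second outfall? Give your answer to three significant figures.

200 µg/L

Mass balance: C = (16000·0.6000 + 379.0·920.0) / 16380 = 358300/16380 = 21.87 µg/L; combined flow 16380 L/s.
After decay, C = 21.87 × e^(−kt) = 21.87 × 0.3329 = 7.281 µg/L.
At the second outfall, C = (16380·7.281 + 2950·1270) / (16380 + 2950) = 200.0 µg/L.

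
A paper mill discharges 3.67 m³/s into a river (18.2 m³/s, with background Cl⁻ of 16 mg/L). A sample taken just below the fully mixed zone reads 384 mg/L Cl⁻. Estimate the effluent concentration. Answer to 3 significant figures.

2210 mg/L

Mass balance: 18.20·16.00 + 3.670·Cₑ = 21.87·384.0
→ Cₑ = (21.87·384.0 − 18.20·16.00) / 3.670 = 2209 mg/L.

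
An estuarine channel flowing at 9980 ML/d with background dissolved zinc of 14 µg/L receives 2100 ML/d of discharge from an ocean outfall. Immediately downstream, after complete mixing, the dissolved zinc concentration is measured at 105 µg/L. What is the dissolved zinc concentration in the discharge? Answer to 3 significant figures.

Mass balance: 9980·14.00 + 2100·Cₑ = 12080·105.0
→ Cₑ = (12080·105.0 − 9980·14.00) / 2100 = 537.5 µg/L.

537 µg/L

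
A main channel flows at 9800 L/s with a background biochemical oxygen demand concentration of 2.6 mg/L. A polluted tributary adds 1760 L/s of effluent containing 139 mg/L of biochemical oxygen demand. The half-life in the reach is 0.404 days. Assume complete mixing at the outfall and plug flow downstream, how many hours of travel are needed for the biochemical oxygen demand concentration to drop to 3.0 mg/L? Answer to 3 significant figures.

Mass balance: C = (9800·2.600 + 1760·139.0) / 11560 = 270100/11560 = 23.37 mg/L.
Half-life 0.404 d → k = ln 2 / 0.404 = 1.716 d⁻¹.
23.37·exp(−k·t) = 3.0 → t = ln(23.37/3.0)/k = 103400 s = 28.71 h.

28.7 h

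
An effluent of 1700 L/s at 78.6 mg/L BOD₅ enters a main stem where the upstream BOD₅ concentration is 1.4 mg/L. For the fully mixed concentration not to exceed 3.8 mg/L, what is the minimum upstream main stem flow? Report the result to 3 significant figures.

Set C_mix = 3.8: (Q·1.400 + 1700·78.60) / (Q + 1700) = 3.8
→ Q = 1700·(78.60 − 3.8)/(3.8 − 1.400) = 52980 L/s.

53000 L/s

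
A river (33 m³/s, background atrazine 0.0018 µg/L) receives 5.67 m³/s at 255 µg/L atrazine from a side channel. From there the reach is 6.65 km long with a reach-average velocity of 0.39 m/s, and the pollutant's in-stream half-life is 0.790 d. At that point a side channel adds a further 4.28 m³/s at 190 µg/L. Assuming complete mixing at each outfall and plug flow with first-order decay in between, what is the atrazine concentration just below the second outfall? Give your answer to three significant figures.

Flow-weighted average: C = (33.00·0.001800 + 5.670·255.0) / 38.67 = 1446/38.67 = 37.39 µg/L; combined flow 38.67 m³/s.
Travel time t = 6.65·1000 / 0.39 = 17050 s = 4.736 h.
Half-life 0.790 d → k = ln 2 / 0.790 = 0.8774 d⁻¹.
First-order decay: C = 37.39·exp(−k·t) = 37.39·0.8410 = 31.45 µg/L.
At the second outfall, C = (38.67·31.45 + 4.280·190.0) / (38.67 + 4.280) = 47.25 µg/L.

47.2 µg/L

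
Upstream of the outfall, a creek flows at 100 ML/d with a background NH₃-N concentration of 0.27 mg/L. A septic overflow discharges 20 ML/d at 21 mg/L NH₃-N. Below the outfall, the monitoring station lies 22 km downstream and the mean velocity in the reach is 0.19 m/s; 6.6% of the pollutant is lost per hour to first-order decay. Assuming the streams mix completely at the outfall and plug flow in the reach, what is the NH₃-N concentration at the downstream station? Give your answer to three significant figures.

Mixed concentration C = ΣQC/ΣQ = (100.0·0.2700 + 20.00·21.00) / 120.0 = 447.0/120.0 = 3.725 mg/L.
Travel time t = 22·1000 / 0.19 = 115800 s = 32.16 h.
6.6%/h lost → k = −ln(1 − 0.066) = 0.06828 h⁻¹.
First-order decay: C = 3.725·exp(−k·t) = 3.725·0.1112 = 0.4144 mg/L.

0.414 mg/L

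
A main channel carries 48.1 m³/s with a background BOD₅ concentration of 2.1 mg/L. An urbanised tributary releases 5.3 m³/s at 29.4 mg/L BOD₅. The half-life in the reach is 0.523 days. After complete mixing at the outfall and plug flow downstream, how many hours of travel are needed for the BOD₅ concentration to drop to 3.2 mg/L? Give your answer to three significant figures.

Mixed concentration C = ΣQC/ΣQ = (48.10·2.100 + 5.300·29.40) / 53.40 = 256.8/53.40 = 4.810 mg/L.
Half-life 0.523 d → k = ln 2 / 0.523 = 1.325 d⁻¹.
4.810·exp(−k·t) = 3.2 → t = ln(4.810/3.2)/k = 26560 s = 7.378 h.

7.38 h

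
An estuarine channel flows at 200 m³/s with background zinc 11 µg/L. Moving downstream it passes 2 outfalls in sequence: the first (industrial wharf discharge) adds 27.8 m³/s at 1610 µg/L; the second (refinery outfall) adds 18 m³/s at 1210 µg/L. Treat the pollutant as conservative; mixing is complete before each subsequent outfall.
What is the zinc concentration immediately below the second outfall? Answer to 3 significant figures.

Below outfall 1: Q → 227.8 m³/s, C = (200.0·11.00 + 27.80·1610)/227.8 = 206.1 µg/L.
Below outfall 2: Q → 245.8 m³/s, C = (227.8·206.1 + 18.00·1210)/245.8 = 279.7 µg/L.

280 µg/L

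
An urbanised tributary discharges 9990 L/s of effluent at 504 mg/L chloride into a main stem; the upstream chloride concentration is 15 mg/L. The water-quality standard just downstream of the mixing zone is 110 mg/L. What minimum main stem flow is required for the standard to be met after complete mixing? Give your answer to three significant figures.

Set C_mix = 110: (Q·15.00 + 9990·504.0) / (Q + 9990) = 110
→ Q = 9990·(504.0 − 110)/(110 − 15.00) = 41430 L/s.

41400 L/s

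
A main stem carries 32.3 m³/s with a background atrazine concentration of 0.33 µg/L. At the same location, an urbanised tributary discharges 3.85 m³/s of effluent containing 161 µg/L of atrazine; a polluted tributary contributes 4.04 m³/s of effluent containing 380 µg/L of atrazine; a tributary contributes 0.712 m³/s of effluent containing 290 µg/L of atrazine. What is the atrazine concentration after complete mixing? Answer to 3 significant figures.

After mixing, C = (32.30·0.3300 + 3.850·161.0 + 4.040·380.0 + 0.7120·290.0) / 40.90 = 2372/40.90 = 58.00 µg/L.

58.0 µg/L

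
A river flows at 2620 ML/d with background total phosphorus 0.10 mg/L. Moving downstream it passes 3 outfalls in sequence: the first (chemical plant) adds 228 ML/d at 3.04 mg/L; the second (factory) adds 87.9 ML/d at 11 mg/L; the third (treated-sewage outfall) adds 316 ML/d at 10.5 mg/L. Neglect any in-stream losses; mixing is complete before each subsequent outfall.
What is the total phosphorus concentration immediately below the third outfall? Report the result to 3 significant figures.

1.61 mg/L

After outfall 1: Q = 2620 + 228.0 = 2848 ML/d; C = (2620·0.1000 + 228.0·3.040)/2848 = 0.3354 mg/L.
After outfall 2: Q = 2848 + 87.90 = 2936 ML/d; C = (2848·0.3354 + 87.90·11.00)/2936 = 0.6547 mg/L.
After outfall 3: Q = 2936 + 316.0 = 3252 ML/d; C = (2936·0.6547 + 316.0·10.50)/3252 = 1.611 mg/L.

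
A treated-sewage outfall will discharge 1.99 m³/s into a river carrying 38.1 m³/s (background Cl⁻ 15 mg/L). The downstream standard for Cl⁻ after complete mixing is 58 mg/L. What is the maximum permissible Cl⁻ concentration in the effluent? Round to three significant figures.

881 mg/L

At the limit, (Qr·Cr + Qe·Cₑ)/(Qr + Qe) = 58:
Cₑ = (40.09·58 − 38.10·15.00) / 1.990 = 881.3 mg/L.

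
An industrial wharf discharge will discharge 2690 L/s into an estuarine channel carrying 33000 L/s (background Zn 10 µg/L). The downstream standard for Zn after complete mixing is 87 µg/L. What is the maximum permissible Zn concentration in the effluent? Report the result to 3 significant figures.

1030 µg/L

At the limit, (Qr·Cr + Qe·Cₑ)/(Qr + Qe) = 87:
Cₑ = (35690·87 − 33000·10.00) / 2690 = 1032 µg/L.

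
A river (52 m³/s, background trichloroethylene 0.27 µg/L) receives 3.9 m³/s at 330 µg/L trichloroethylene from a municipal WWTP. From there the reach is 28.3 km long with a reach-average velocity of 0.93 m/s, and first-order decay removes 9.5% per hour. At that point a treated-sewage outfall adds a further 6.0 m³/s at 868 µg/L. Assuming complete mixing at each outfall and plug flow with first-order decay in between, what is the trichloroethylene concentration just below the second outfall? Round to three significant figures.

Mixed concentration C = ΣQC/ΣQ = (52.00·0.2700 + 3.900·330.0) / 55.90 = 1301/55.90 = 23.27 µg/L; combined flow 55.90 m³/s.
Travel time t = 28.3·1000 / 0.93 = 30430 s = 8.453 h.
9.5%/h lost → k = −ln(1 − 0.095) = 0.09982 h⁻¹.
Decay over the reach: 23.27·exp(−kt) = 23.27·0.4301 = 10.01 µg/L.
At the second outfall, C = (55.90·10.01 + 6.000·868.0) / (55.90 + 6.000) = 93.18 µg/L.

93.2 µg/L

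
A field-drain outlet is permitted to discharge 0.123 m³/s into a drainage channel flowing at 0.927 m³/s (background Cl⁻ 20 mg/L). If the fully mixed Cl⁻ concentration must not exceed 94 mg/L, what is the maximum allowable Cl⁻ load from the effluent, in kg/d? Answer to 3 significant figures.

6930 kg/d

Mass balance at the limit: 0.9270·20.00 + 0.1230·Cₑ = 1.050·94 → Cₑ = 651.7 mg/L.
Load = 0.1230 m³/s × 651.7 g/m³ × 86 400 s/d = 6926 kg/d.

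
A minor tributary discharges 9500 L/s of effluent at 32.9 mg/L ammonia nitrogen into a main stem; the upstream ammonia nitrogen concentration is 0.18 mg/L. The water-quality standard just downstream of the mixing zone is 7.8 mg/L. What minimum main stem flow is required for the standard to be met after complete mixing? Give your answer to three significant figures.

Set C_mix = 7.8: (Q·0.1800 + 9500·32.90) / (Q + 9500) = 7.8
→ Q = 9500·(32.90 − 7.8)/(7.8 − 0.1800) = 31290 L/s.

31300 L/s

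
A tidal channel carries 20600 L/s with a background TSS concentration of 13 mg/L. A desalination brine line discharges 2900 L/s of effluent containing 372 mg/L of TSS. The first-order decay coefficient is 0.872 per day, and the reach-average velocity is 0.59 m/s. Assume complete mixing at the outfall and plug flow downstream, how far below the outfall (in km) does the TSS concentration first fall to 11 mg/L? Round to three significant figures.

96.5 km

Conservation of mass: C = (20600·13.00 + 2900·372.0) / 23500 = 1347000/23500 = 57.30 mg/L.
Set 57.30·exp(−k·t) = 11 → t = ln(57.30/11)/k = 163500 s = 45.43 h.
Distance = v·t = 0.59·163500 = 96480 m = 96.48 km.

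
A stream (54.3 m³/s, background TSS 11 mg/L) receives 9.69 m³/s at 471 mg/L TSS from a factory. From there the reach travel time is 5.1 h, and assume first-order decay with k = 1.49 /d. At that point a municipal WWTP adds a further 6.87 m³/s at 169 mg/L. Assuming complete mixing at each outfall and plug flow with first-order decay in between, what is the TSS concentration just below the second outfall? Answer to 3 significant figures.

69.5 mg/L

After mixing, C = (54.30·11.00 + 9.690·471.0) / 63.99 = 5161/63.99 = 80.66 mg/L; combined flow 63.99 m³/s.
Applying C = C₀e^(−kt): 80.66 × 0.7286 = 58.77 mg/L.
Second outfall: C = (63.99·58.77 + 6.870·169.0)/70.86 = 69.45 mg/L.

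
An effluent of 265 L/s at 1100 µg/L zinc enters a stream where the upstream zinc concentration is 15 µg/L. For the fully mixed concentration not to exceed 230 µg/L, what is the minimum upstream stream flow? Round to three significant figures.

Set C_mix = 230: (Q·15.00 + 265.0·1100) / (Q + 265.0) = 230
→ Q = 265.0·(1100 − 230)/(230 − 15.00) = 1072 L/s.

1070 L/s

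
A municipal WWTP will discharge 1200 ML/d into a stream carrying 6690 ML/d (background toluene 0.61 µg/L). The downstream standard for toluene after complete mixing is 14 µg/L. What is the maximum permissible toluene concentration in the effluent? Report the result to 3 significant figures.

At the limit, (Qr·Cr + Qe·Cₑ)/(Qr + Qe) = 14:
Cₑ = (7890·14 − 6690·0.6100) / 1200 = 88.65 µg/L.

88.6 µg/L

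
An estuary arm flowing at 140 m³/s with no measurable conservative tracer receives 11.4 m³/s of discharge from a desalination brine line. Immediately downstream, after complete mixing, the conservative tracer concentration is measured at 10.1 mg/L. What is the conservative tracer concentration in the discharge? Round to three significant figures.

Mass balance: 140.0·0 + 11.40·Cₑ = 151.4·10.10
→ Cₑ = (151.4·10.10 − 140.0·0) / 11.40 = 134.1 mg/L.

134 mg/L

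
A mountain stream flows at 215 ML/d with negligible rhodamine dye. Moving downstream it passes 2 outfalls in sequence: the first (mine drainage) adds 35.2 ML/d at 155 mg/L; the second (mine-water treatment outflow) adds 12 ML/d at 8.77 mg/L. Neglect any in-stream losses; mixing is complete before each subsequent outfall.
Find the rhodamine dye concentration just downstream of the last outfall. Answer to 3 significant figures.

21.2 mg/L

After outfall 1: Q = 215.0 + 35.20 = 250.2 ML/d; C = (215.0·0 + 35.20·155.0)/250.2 = 21.81 mg/L.
After outfall 2: Q = 250.2 + 12.00 = 262.2 ML/d; C = (250.2·21.81 + 12.00·8.770)/262.2 = 21.21 mg/L.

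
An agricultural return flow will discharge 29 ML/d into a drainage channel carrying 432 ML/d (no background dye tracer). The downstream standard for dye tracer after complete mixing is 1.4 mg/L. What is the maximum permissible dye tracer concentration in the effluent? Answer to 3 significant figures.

22.3 mg/L

At the limit, (Qr·Cr + Qe·Cₑ)/(Qr + Qe) = 1.4:
Cₑ = (461.0·1.4 − 432.0·0) / 29.00 = 22.26 mg/L.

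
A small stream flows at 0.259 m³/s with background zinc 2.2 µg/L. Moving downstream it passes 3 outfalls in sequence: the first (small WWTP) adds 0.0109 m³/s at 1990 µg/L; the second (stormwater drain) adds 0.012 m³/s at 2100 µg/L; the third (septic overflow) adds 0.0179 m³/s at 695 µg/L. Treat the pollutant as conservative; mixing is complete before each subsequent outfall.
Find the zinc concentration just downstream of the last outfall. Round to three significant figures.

Outfall 1: combined Q = 0.2699 m³/s; C = (0.2590·2.200 + 0.01090·1990)/0.2699 = 82.48 µg/L.
Outfall 2: combined Q = 0.2819 m³/s; C = (0.2699·82.48 + 0.01200·2100)/0.2819 = 168.4 µg/L.
Outfall 3: combined Q = 0.2998 m³/s; C = (0.2819·168.4 + 0.01790·695.0)/0.2998 = 199.8 µg/L.

200 µg/L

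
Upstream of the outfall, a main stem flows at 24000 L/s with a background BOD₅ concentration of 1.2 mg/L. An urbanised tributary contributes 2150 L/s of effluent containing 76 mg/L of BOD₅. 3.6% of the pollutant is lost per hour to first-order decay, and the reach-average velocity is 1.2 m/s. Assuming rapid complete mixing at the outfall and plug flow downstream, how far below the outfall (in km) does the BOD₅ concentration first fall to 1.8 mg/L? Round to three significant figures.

After mixing, C = (24000·1.200 + 2150·76.00) / 26150 = 192200/26150 = 7.350 mg/L.
3.6%/h lost → k = −ln(1 − 0.036) = 0.03666 h⁻¹.
Set 7.350·exp(−k·t) = 1.8 → t = ln(7.350/1.8)/k = 138100 s = 38.37 h.
Distance = v·t = 1.2·138100 = 165800 m = 165.8 km.

166 km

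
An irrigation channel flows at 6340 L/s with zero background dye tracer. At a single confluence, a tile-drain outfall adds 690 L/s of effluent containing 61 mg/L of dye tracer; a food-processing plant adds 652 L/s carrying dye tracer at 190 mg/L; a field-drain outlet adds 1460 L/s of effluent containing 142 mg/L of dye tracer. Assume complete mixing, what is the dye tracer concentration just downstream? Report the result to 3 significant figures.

40.8 mg/L

Flow-weighted average: C = (6340·0 + 690.0·61.00 + 652.0·190.0 + 1460·142.0) / 9142 = 373300/9142 = 40.83 mg/L.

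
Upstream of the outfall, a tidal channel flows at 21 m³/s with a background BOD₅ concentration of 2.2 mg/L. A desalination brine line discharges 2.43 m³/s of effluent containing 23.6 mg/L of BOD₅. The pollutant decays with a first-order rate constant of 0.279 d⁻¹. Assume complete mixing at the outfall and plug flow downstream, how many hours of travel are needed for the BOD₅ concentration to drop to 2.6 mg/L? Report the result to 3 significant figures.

45.6 h

Conservation of mass: C = (21.00·2.200 + 2.430·23.60) / 23.43 = 103.5/23.43 = 4.419 mg/L.
4.419·exp(−k·t) = 2.6 → t = ln(4.419/2.6)/k = 164300 s = 45.63 h.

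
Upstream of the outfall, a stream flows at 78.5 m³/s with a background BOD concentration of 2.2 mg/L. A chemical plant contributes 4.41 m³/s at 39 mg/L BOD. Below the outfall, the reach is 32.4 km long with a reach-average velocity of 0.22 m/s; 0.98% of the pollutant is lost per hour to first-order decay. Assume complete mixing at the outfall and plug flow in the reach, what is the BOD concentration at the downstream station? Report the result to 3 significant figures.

After mixing, C = (78.50·2.200 + 4.410·39.00) / 82.91 = 344.7/82.91 = 4.157 mg/L.
Travel time t = 32.4·1000 / 0.22 = 147300 s = 40.91 h.
0.98%/h lost → k = −ln(1 − 0.0098) = 0.009848 h⁻¹.
After decay, C = 4.157 × e^(−kt) = 4.157 × 0.6684 = 2.779 mg/L.

2.78 mg/L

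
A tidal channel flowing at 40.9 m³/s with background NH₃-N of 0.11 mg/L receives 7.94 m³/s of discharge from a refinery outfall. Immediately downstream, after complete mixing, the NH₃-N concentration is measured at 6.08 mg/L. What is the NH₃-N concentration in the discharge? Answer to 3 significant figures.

36.8 mg/L

Mass balance: 40.90·0.1100 + 7.940·Cₑ = 48.84·6.080
→ Cₑ = (48.84·6.080 − 40.90·0.1100) / 7.940 = 36.83 mg/L.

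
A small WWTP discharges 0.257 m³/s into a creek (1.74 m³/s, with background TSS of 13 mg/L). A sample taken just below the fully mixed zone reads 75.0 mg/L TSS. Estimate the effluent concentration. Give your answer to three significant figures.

Mass balance: 1.740·13.00 + 0.2570·Cₑ = 1.997·75.00
→ Cₑ = (1.997·75.00 − 1.740·13.00) / 0.2570 = 494.8 mg/L.

495 mg/L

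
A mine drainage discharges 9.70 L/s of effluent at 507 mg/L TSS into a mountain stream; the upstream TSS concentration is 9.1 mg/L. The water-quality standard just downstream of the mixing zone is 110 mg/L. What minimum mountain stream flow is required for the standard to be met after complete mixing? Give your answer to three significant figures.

Set C_mix = 110: (Q·9.100 + 9.700·507.0) / (Q + 9.700) = 110
→ Q = 9.700·(507.0 − 110)/(110 − 9.100) = 38.17 L/s.

38.2 L/s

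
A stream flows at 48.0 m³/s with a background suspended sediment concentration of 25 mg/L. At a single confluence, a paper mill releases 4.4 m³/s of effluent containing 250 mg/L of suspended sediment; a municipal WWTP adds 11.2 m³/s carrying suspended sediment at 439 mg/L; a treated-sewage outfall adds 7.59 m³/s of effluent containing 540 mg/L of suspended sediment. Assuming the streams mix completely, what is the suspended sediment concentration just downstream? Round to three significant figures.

Conservation of mass: C = (48.00·25.00 + 4.400·250.0 + 11.20·439.0 + 7.590·540.0) / 71.19 = 11320/71.19 = 158.9 mg/L.

159 mg/L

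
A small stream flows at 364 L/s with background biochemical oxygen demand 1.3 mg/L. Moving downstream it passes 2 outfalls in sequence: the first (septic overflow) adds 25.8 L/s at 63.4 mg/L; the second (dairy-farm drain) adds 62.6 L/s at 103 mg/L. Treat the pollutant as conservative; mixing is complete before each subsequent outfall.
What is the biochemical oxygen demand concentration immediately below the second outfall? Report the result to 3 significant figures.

18.9 mg/L

Outfall 1: combined Q = 389.8 L/s; C = (364.0·1.300 + 25.80·63.40)/389.8 = 5.410 mg/L.
Outfall 2: combined Q = 452.4 L/s; C = (389.8·5.410 + 62.60·103.0)/452.4 = 18.91 mg/L.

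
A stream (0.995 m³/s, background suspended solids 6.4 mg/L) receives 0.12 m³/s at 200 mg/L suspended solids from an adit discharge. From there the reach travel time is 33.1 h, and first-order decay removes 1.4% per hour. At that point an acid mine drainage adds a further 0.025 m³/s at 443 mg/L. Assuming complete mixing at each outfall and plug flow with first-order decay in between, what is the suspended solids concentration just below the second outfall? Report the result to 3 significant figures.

26.4 mg/L

Mass balance: C = (0.9950·6.400 + 0.1200·200.0) / 1.115 = 30.37/1.115 = 27.24 mg/L; combined flow 1.115 m³/s.
1.4%/h lost → k = −ln(1 − 0.014) = 0.01410 h⁻¹.
First-order decay: C = 27.24·exp(−k·t) = 27.24·0.6271 = 17.08 mg/L.
Second outfall: C = (1.115·17.08 + 0.02500·443.0)/1.140 = 26.42 mg/L.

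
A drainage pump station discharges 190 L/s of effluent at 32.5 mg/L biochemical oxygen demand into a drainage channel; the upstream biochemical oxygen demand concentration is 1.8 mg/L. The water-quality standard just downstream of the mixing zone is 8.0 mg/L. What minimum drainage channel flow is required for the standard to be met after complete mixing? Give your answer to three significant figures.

751 L/s

Set C_mix = 8.0: (Q·1.800 + 190.0·32.50) / (Q + 190.0) = 8.0
→ Q = 190.0·(32.50 − 8.0)/(8.0 − 1.800) = 750.8 L/s.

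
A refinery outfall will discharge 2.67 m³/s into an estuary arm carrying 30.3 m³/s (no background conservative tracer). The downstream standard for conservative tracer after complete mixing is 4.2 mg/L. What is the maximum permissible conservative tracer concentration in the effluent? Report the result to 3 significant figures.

51.9 mg/L

At the limit, (Qr·Cr + Qe·Cₑ)/(Qr + Qe) = 4.2:
Cₑ = (32.97·4.2 − 30.30·0) / 2.670 = 51.86 mg/L.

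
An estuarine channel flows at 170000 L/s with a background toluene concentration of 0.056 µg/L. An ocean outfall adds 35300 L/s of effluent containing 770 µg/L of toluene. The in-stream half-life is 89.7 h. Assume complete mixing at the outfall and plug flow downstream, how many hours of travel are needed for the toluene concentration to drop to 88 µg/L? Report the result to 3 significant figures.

Conservation of mass: C = (170000·0.05600 + 35300·770.0) / 205300 = 27190000/205300 = 132.4 µg/L.
Half-life 89.7 h → k = ln 2 / 89.7 = 0.007727 h⁻¹ = 0.1855 d⁻¹.
132.4·exp(−k·t) = 88 → t = ln(132.4/88)/k = 190500 s = 52.90 h.

52.9 h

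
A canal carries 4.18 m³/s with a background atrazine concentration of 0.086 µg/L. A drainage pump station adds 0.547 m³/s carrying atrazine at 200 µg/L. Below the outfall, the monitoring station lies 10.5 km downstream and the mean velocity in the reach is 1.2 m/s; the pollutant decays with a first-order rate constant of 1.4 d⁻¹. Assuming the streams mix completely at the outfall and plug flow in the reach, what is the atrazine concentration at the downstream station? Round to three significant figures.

Mass balance: C = (4.180·0.08600 + 0.5470·200.0) / 4.727 = 109.8/4.727 = 23.22 µg/L.
Travel time t = 10.5·1000 / 1.2 = 8750 s = 2.431 h.
After decay, C = 23.22 × e^(−kt) = 23.22 × 0.8678 = 20.15 µg/L.

20.2 µg/L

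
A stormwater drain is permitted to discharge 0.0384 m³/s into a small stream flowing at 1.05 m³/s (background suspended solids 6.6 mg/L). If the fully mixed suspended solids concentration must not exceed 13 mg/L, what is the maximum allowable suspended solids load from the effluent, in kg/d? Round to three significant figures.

Mass balance at the limit: 1.050·6.600 + 0.03840·Cₑ = 1.088·13 → Cₑ = 188.0 mg/L.
Load = 0.03840 m³/s × 188.0 g/m³ × 86 400 s/d = 623.7 kg/d.

624 kg/d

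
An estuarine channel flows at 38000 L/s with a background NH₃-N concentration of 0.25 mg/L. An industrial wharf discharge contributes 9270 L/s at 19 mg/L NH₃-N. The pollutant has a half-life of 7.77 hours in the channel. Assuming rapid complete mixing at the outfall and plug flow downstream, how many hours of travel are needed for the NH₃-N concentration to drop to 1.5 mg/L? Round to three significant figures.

Mixed concentration C = ΣQC/ΣQ = (38000·0.2500 + 9270·19.00) / 47270 = 185600/47270 = 3.927 mg/L.
Half-life 7.77 h → k = ln 2 / 7.77 = 0.08921 h⁻¹ = 2.141 d⁻¹.
3.927·exp(−k·t) = 1.5 → t = ln(3.927/1.5)/k = 38840 s = 10.79 h.

10.8 h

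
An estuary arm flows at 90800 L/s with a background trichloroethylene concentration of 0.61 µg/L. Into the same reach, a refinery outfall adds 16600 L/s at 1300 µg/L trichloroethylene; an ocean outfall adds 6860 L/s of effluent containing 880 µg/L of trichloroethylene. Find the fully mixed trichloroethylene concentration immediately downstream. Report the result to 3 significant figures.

Conservation of mass: C = (90800·0.6100 + 16600·1300 + 6860·880.0) / 114300 = 27670000/114300 = 242.2 µg/L.

242 µg/L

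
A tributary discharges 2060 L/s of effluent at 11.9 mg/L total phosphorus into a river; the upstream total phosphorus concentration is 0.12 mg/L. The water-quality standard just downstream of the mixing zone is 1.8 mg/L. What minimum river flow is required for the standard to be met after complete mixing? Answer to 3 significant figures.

Set C_mix = 1.8: (Q·0.1200 + 2060·11.90) / (Q + 2060) = 1.8
→ Q = 2060·(11.90 − 1.8)/(1.8 − 0.1200) = 12380 L/s.

12400 L/s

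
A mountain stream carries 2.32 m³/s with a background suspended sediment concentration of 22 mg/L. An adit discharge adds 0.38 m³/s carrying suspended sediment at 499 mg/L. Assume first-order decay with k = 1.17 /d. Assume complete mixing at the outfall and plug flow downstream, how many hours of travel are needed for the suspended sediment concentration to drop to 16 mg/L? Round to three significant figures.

Mixed concentration C = ΣQC/ΣQ = (2.320·22.00 + 0.3800·499.0) / 2.700 = 240.7/2.700 = 89.13 mg/L.
89.13·exp(−k·t) = 16 → t = ln(89.13/16)/k = 126800 s = 35.23 h.

35.2 h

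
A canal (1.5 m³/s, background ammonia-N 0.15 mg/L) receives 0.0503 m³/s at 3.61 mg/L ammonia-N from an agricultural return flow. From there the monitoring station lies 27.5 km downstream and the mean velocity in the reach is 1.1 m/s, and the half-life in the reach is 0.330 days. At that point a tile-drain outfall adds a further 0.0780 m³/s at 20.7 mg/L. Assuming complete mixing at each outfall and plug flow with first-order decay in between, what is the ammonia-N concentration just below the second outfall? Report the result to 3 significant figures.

Mass balance: C = (1.500·0.1500 + 0.05030·3.610) / 1.550 = 0.4066/1.550 = 0.2623 mg/L; combined flow 1.550 m³/s.
Travel time t = 27.5·1000 / 1.1 = 25000 s = 6.944 h.
Half-life 0.330 d → k = ln 2 / 0.330 = 2.100 d⁻¹.
Decay over the reach: 0.2623·exp(−kt) = 0.2623·0.5446 = 0.1428 mg/L.
At the second outfall, C = (1.550·0.1428 + 0.07800·20.70) / (1.550 + 0.07800) = 1.128 mg/L.

1.13 mg/L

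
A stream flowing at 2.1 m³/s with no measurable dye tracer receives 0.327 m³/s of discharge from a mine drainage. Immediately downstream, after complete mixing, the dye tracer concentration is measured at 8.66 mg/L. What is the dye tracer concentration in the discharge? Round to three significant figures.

Mass balance: 2.100·0 + 0.3270·Cₑ = 2.427·8.660
→ Cₑ = (2.427·8.660 − 2.100·0) / 0.3270 = 64.27 mg/L.

64.3 mg/L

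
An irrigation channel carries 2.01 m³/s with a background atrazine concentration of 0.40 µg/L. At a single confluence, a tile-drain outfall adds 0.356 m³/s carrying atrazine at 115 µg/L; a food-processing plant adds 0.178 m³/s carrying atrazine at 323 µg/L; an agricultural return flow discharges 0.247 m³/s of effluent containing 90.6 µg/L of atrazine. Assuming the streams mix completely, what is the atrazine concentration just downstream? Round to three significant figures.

43.6 µg/L

After mixing, C = (2.010·0.4000 + 0.3560·115.0 + 0.1780·323.0 + 0.2470·90.60) / 2.791 = 121.6/2.791 = 43.57 µg/L.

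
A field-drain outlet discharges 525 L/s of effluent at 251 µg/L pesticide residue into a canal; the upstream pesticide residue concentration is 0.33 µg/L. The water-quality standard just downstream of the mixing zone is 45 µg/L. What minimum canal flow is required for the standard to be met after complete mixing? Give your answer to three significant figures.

Set C_mix = 45: (Q·0.3300 + 525.0·251.0) / (Q + 525.0) = 45
→ Q = 525.0·(251.0 − 45)/(45 − 0.3300) = 2421 L/s.

2420 L/s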